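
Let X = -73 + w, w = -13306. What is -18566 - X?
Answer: -5187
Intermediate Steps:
X = -13379 (X = -73 - 13306 = -13379)
-18566 - X = -18566 - 1*(-13379) = -18566 + 13379 = -5187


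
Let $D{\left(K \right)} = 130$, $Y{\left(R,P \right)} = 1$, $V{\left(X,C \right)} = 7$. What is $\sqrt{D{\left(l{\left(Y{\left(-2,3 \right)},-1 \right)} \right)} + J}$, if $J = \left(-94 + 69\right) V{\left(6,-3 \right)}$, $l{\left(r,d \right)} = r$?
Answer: $3 i \sqrt{5} \approx 6.7082 i$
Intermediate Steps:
$J = -175$ ($J = \left(-94 + 69\right) 7 = \left(-25\right) 7 = -175$)
$\sqrt{D{\left(l{\left(Y{\left(-2,3 \right)},-1 \right)} \right)} + J} = \sqrt{130 - 175} = \sqrt{-45} = 3 i \sqrt{5}$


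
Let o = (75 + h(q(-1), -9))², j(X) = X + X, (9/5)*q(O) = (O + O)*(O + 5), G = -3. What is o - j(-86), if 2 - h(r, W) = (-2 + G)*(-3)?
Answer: 4016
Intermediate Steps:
q(O) = 10*O*(5 + O)/9 (q(O) = 5*((O + O)*(O + 5))/9 = 5*((2*O)*(5 + O))/9 = 5*(2*O*(5 + O))/9 = 10*O*(5 + O)/9)
h(r, W) = -13 (h(r, W) = 2 - (-2 - 3)*(-3) = 2 - (-5)*(-3) = 2 - 1*15 = 2 - 15 = -13)
j(X) = 2*X
o = 3844 (o = (75 - 13)² = 62² = 3844)
o - j(-86) = 3844 - 2*(-86) = 3844 - 1*(-172) = 3844 + 172 = 4016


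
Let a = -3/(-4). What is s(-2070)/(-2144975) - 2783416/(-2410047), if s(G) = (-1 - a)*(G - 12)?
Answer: 1703307636673/1476997303950 ≈ 1.1532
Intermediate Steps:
a = ¾ (a = -3*(-¼) = ¾ ≈ 0.75000)
s(G) = 21 - 7*G/4 (s(G) = (-1 - 1*¾)*(G - 12) = (-1 - ¾)*(-12 + G) = -7*(-12 + G)/4 = 21 - 7*G/4)
s(-2070)/(-2144975) - 2783416/(-2410047) = (21 - 7/4*(-2070))/(-2144975) - 2783416/(-2410047) = (21 + 7245/2)*(-1/2144975) - 2783416*(-1/2410047) = (7287/2)*(-1/2144975) + 2783416/2410047 = -1041/612850 + 2783416/2410047 = 1703307636673/1476997303950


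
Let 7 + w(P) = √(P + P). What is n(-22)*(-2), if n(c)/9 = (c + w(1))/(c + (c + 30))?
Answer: -261/7 + 9*√2/7 ≈ -35.467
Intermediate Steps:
w(P) = -7 + √2*√P (w(P) = -7 + √(P + P) = -7 + √(2*P) = -7 + √2*√P)
n(c) = 9*(-7 + c + √2)/(30 + 2*c) (n(c) = 9*((c + (-7 + √2*√1))/(c + (c + 30))) = 9*((c + (-7 + √2*1))/(c + (30 + c))) = 9*((c + (-7 + √2))/(30 + 2*c)) = 9*((-7 + c + √2)/(30 + 2*c)) = 9*(-7 + c + √2)/(30 + 2*c))
n(-22)*(-2) = (9*(-7 - 22 + √2)/(2*(15 - 22)))*(-2) = ((9/2)*(-29 + √2)/(-7))*(-2) = ((9/2)*(-⅐)*(-29 + √2))*(-2) = (261/14 - 9*√2/14)*(-2) = -261/7 + 9*√2/7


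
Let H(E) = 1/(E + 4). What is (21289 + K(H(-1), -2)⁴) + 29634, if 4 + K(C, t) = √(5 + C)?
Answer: 465475/9 - 4096*√3/9 ≈ 50931.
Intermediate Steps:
H(E) = 1/(4 + E)
K(C, t) = -4 + √(5 + C)
(21289 + K(H(-1), -2)⁴) + 29634 = (21289 + (-4 + √(5 + 1/(4 - 1)))⁴) + 29634 = (21289 + (-4 + √(5 + 1/3))⁴) + 29634 = (21289 + (-4 + √(5 + ⅓))⁴) + 29634 = (21289 + (-4 + √(16/3))⁴) + 29634 = (21289 + (-4 + 4*√3/3)⁴) + 29634 = 50923 + (-4 + 4*√3/3)⁴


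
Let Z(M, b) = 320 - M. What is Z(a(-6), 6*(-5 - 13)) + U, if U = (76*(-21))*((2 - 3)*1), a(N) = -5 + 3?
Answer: 1918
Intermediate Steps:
a(N) = -2
U = 1596 (U = -(-1596) = -1596*(-1) = 1596)
Z(a(-6), 6*(-5 - 13)) + U = (320 - 1*(-2)) + 1596 = (320 + 2) + 1596 = 322 + 1596 = 1918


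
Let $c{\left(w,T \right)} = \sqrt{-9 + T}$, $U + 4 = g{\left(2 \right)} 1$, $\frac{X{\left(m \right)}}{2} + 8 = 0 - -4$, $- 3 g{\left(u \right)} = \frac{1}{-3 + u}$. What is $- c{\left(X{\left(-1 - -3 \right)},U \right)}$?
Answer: $- \frac{i \sqrt{114}}{3} \approx - 3.559 i$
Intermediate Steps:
$g{\left(u \right)} = - \frac{1}{3 \left(-3 + u\right)}$
$X{\left(m \right)} = -8$ ($X{\left(m \right)} = -16 + 2 \left(0 - -4\right) = -16 + 2 \left(0 + 4\right) = -16 + 2 \cdot 4 = -16 + 8 = -8$)
$U = - \frac{11}{3}$ ($U = -4 + - \frac{1}{-9 + 3 \cdot 2} \cdot 1 = -4 + - \frac{1}{-9 + 6} \cdot 1 = -4 + - \frac{1}{-3} \cdot 1 = -4 + \left(-1\right) \left(- \frac{1}{3}\right) 1 = -4 + \frac{1}{3} \cdot 1 = -4 + \frac{1}{3} = - \frac{11}{3} \approx -3.6667$)
$- c{\left(X{\left(-1 - -3 \right)},U \right)} = - \sqrt{-9 - \frac{11}{3}} = - \sqrt{- \frac{38}{3}} = - \frac{i \sqrt{114}}{3}$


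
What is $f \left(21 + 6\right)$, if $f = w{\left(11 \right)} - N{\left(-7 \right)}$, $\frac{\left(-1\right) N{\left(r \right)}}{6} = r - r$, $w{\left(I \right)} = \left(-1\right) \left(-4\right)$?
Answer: $108$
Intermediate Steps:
$w{\left(I \right)} = 4$
$N{\left(r \right)} = 0$ ($N{\left(r \right)} = - 6 \left(r - r\right) = \left(-6\right) 0 = 0$)
$f = 4$ ($f = 4 - 0 = 4 + 0 = 4$)
$f \left(21 + 6\right) = 4 \left(21 + 6\right) = 4 \cdot 27 = 108$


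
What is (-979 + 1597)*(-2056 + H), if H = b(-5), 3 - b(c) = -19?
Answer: -1257012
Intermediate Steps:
b(c) = 22 (b(c) = 3 - 1*(-19) = 3 + 19 = 22)
H = 22
(-979 + 1597)*(-2056 + H) = (-979 + 1597)*(-2056 + 22) = 618*(-2034) = -1257012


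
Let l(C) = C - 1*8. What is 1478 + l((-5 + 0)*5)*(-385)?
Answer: 14183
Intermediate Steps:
l(C) = -8 + C (l(C) = C - 8 = -8 + C)
1478 + l((-5 + 0)*5)*(-385) = 1478 + (-8 + (-5 + 0)*5)*(-385) = 1478 + (-8 - 5*5)*(-385) = 1478 + (-8 - 25)*(-385) = 1478 - 33*(-385) = 1478 + 12705 = 14183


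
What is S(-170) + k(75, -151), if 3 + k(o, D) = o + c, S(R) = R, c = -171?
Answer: -269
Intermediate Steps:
k(o, D) = -174 + o (k(o, D) = -3 + (o - 171) = -3 + (-171 + o) = -174 + o)
S(-170) + k(75, -151) = -170 + (-174 + 75) = -170 - 99 = -269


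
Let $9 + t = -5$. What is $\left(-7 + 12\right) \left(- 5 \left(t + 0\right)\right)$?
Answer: $350$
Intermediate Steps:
$t = -14$ ($t = -9 - 5 = -14$)
$\left(-7 + 12\right) \left(- 5 \left(t + 0\right)\right) = \left(-7 + 12\right) \left(- 5 \left(-14 + 0\right)\right) = 5 \left(\left(-5\right) \left(-14\right)\right) = 5 \cdot 70 = 350$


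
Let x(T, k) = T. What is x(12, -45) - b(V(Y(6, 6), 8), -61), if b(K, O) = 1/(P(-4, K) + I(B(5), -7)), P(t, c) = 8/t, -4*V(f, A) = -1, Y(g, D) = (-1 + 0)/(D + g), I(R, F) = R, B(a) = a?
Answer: 35/3 ≈ 11.667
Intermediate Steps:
Y(g, D) = -1/(D + g)
V(f, A) = ¼ (V(f, A) = -¼*(-1) = ¼)
b(K, O) = ⅓ (b(K, O) = 1/(8/(-4) + 5) = 1/(8*(-¼) + 5) = 1/(-2 + 5) = 1/3 = ⅓)
x(12, -45) - b(V(Y(6, 6), 8), -61) = 12 - 1*⅓ = 12 - ⅓ = 35/3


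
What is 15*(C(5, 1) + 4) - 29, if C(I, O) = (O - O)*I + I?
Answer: 106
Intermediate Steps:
C(I, O) = I (C(I, O) = 0*I + I = 0 + I = I)
15*(C(5, 1) + 4) - 29 = 15*(5 + 4) - 29 = 15*9 - 29 = 135 - 29 = 106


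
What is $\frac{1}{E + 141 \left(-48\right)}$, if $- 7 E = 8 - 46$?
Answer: $- \frac{7}{47338} \approx -0.00014787$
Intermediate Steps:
$E = \frac{38}{7}$ ($E = - \frac{8 - 46}{7} = \left(- \frac{1}{7}\right) \left(-38\right) = \frac{38}{7} \approx 5.4286$)
$\frac{1}{E + 141 \left(-48\right)} = \frac{1}{\frac{38}{7} + 141 \left(-48\right)} = \frac{1}{\frac{38}{7} - 6768} = \frac{1}{- \frac{47338}{7}} = - \frac{7}{47338}$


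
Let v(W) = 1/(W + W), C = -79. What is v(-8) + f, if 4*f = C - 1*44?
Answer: -493/16 ≈ -30.813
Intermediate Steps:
f = -123/4 (f = (-79 - 1*44)/4 = (-79 - 44)/4 = (¼)*(-123) = -123/4 ≈ -30.750)
v(W) = 1/(2*W)
v(-8) + f = (½)/(-8) - 123/4 = (½)*(-⅛) - 123/4 = -1/16 - 123/4 = -493/16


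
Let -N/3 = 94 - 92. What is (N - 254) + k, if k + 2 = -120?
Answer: -382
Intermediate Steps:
k = -122 (k = -2 - 120 = -122)
N = -6 (N = -3*(94 - 92) = -3*2 = -6)
(N - 254) + k = (-6 - 254) - 122 = -260 - 122 = -382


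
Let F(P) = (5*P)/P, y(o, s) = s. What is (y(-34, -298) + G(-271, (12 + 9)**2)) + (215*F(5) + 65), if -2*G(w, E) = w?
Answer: 1955/2 ≈ 977.50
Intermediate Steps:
G(w, E) = -w/2
F(P) = 5
(y(-34, -298) + G(-271, (12 + 9)**2)) + (215*F(5) + 65) = (-298 - 1/2*(-271)) + (215*5 + 65) = (-298 + 271/2) + (1075 + 65) = -325/2 + 1140 = 1955/2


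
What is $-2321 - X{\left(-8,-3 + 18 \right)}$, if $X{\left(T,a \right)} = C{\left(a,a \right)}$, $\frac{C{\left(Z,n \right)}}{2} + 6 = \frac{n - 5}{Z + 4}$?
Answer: $- \frac{43891}{19} \approx -2310.1$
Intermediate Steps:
$C{\left(Z,n \right)} = -12 + \frac{2 \left(-5 + n\right)}{4 + Z}$ ($C{\left(Z,n \right)} = -12 + 2 \frac{n - 5}{Z + 4} = -12 + 2 \frac{-5 + n}{4 + Z} = -12 + \frac{2 \left(-5 + n\right)}{4 + Z}$)
$X{\left(T,a \right)} = \frac{2 \left(-29 - 5 a\right)}{4 + a}$ ($X{\left(T,a \right)} = \frac{2 \left(-29 + a - 6 a\right)}{4 + a} = \frac{2 \left(-29 - 5 a\right)}{4 + a}$)
$-2321 - X{\left(-8,-3 + 18 \right)} = -2321 - \frac{2 \left(-29 - 5 \left(-3 + 18\right)\right)}{4 + \left(-3 + 18\right)} = -2321 - \frac{2 \left(-29 - 75\right)}{4 + 15} = -2321 - \frac{2 \left(-29 - 75\right)}{19} = -2321 - 2 \cdot \frac{1}{19} \left(-104\right) = -2321 - - \frac{208}{19} = -2321 + \frac{208}{19} = - \frac{43891}{19}$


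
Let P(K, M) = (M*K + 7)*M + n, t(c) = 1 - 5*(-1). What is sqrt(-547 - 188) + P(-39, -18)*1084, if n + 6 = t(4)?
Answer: -13834008 + 7*I*sqrt(15) ≈ -1.3834e+7 + 27.111*I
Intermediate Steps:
t(c) = 6 (t(c) = 1 + 5 = 6)
n = 0 (n = -6 + 6 = 0)
P(K, M) = M*(7 + K*M) (P(K, M) = (M*K + 7)*M + 0 = (K*M + 7)*M + 0 = (7 + K*M)*M + 0 = M*(7 + K*M) + 0 = M*(7 + K*M))
sqrt(-547 - 188) + P(-39, -18)*1084 = sqrt(-547 - 188) - 18*(7 - 39*(-18))*1084 = sqrt(-735) - 18*(7 + 702)*1084 = 7*I*sqrt(15) - 18*709*1084 = 7*I*sqrt(15) - 12762*1084 = 7*I*sqrt(15) - 13834008 = -13834008 + 7*I*sqrt(15)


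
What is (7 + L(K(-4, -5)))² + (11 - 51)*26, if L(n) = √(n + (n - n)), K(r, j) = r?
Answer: -995 + 28*I ≈ -995.0 + 28.0*I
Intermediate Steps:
L(n) = √n (L(n) = √(n + 0) = √n)
(7 + L(K(-4, -5)))² + (11 - 51)*26 = (7 + √(-4))² + (11 - 51)*26 = (7 + 2*I)² - 40*26 = (7 + 2*I)² - 1040 = -1040 + (7 + 2*I)²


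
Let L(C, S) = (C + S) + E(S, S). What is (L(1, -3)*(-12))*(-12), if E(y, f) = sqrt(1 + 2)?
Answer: -288 + 144*sqrt(3) ≈ -38.585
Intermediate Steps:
E(y, f) = sqrt(3)
L(C, S) = C + S + sqrt(3) (L(C, S) = (C + S) + sqrt(3) = C + S + sqrt(3))
(L(1, -3)*(-12))*(-12) = ((1 - 3 + sqrt(3))*(-12))*(-12) = ((-2 + sqrt(3))*(-12))*(-12) = (24 - 12*sqrt(3))*(-12) = -288 + 144*sqrt(3)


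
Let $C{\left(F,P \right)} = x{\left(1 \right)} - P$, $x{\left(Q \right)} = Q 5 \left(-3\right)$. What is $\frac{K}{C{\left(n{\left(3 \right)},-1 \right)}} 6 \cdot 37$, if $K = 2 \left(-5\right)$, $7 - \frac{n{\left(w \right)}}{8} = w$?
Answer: $\frac{1110}{7} \approx 158.57$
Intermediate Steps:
$n{\left(w \right)} = 56 - 8 w$
$x{\left(Q \right)} = - 15 Q$ ($x{\left(Q \right)} = 5 Q \left(-3\right) = - 15 Q$)
$K = -10$
$C{\left(F,P \right)} = -15 - P$ ($C{\left(F,P \right)} = \left(-15\right) 1 - P = -15 - P$)
$\frac{K}{C{\left(n{\left(3 \right)},-1 \right)}} 6 \cdot 37 = - \frac{10}{-15 - -1} \cdot 6 \cdot 37 = - \frac{10}{-15 + 1} \cdot 222 = - \frac{10}{-14} \cdot 222 = \left(-10\right) \left(- \frac{1}{14}\right) 222 = \frac{5}{7} \cdot 222 = \frac{1110}{7}$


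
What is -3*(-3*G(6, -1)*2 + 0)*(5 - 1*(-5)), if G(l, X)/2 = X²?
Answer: 360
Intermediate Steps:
G(l, X) = 2*X²
-3*(-3*G(6, -1)*2 + 0)*(5 - 1*(-5)) = -3*(-6*(-1)²*2 + 0)*(5 - 1*(-5)) = -3*(-6*2 + 0)*(5 + 5) = -3*(-3*2*2 + 0)*10 = -3*(-6*2 + 0)*10 = -3*(-12 + 0)*10 = -3*(-12)*10 = -(-36)*10 = -1*(-360) = 360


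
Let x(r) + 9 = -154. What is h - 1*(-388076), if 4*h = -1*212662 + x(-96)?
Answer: 1339479/4 ≈ 3.3487e+5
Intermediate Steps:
x(r) = -163 (x(r) = -9 - 154 = -163)
h = -212825/4 (h = (-1*212662 - 163)/4 = (-212662 - 163)/4 = (¼)*(-212825) = -212825/4 ≈ -53206.)
h - 1*(-388076) = -212825/4 - 1*(-388076) = -212825/4 + 388076 = 1339479/4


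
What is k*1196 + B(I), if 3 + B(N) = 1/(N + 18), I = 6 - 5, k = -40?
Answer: -909016/19 ≈ -47843.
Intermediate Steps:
I = 1
B(N) = -3 + 1/(18 + N) (B(N) = -3 + 1/(N + 18) = -3 + 1/(18 + N))
k*1196 + B(I) = -40*1196 + (-53 - 3*1)/(18 + 1) = -47840 + (-53 - 3)/19 = -47840 + (1/19)*(-56) = -47840 - 56/19 = -909016/19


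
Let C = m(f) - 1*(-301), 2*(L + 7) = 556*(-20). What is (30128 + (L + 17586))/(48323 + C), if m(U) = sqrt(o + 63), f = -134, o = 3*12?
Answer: 227706192/262699253 - 14049*sqrt(11)/262699253 ≈ 0.86662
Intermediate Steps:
L = -5567 (L = -7 + (556*(-20))/2 = -7 + (1/2)*(-11120) = -7 - 5560 = -5567)
o = 36
m(U) = 3*sqrt(11) (m(U) = sqrt(36 + 63) = sqrt(99) = 3*sqrt(11))
C = 301 + 3*sqrt(11) (C = 3*sqrt(11) - 1*(-301) = 3*sqrt(11) + 301 = 301 + 3*sqrt(11) ≈ 310.95)
(30128 + (L + 17586))/(48323 + C) = (30128 + (-5567 + 17586))/(48323 + (301 + 3*sqrt(11))) = (30128 + 12019)/(48624 + 3*sqrt(11)) = 42147/(48624 + 3*sqrt(11))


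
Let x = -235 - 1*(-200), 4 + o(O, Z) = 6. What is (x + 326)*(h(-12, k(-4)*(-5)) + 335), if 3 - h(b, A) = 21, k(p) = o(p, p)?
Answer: 92247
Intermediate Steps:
o(O, Z) = 2 (o(O, Z) = -4 + 6 = 2)
x = -35 (x = -235 + 200 = -35)
k(p) = 2
h(b, A) = -18 (h(b, A) = 3 - 1*21 = 3 - 21 = -18)
(x + 326)*(h(-12, k(-4)*(-5)) + 335) = (-35 + 326)*(-18 + 335) = 291*317 = 92247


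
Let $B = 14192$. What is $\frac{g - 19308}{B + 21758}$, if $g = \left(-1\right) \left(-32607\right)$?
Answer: $\frac{13299}{35950} \approx 0.36993$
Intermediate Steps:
$g = 32607$
$\frac{g - 19308}{B + 21758} = \frac{32607 - 19308}{14192 + 21758} = \frac{13299}{35950}$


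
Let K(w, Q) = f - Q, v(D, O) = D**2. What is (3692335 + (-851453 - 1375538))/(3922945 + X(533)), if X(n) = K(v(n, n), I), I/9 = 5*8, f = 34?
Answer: 1465344/3922619 ≈ 0.37356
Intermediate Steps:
I = 360 (I = 9*(5*8) = 9*40 = 360)
K(w, Q) = 34 - Q
X(n) = -326 (X(n) = 34 - 1*360 = 34 - 360 = -326)
(3692335 + (-851453 - 1375538))/(3922945 + X(533)) = (3692335 + (-851453 - 1375538))/(3922945 - 326) = (3692335 - 2226991)/3922619 = 1465344*(1/3922619) = 1465344/3922619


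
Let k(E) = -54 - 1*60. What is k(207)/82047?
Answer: -38/27349 ≈ -0.0013894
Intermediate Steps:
k(E) = -114 (k(E) = -54 - 60 = -114)
k(207)/82047 = -114/82047 = -114*1/82047 = -38/27349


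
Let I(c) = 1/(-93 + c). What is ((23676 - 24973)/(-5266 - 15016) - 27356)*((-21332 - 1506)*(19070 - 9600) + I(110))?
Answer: 2039949080664140805/344794 ≈ 5.9164e+12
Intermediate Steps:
((23676 - 24973)/(-5266 - 15016) - 27356)*((-21332 - 1506)*(19070 - 9600) + I(110)) = ((23676 - 24973)/(-5266 - 15016) - 27356)*((-21332 - 1506)*(19070 - 9600) + 1/(-93 + 110)) = (-1297/(-20282) - 27356)*(-22838*9470 + 1/17) = (-1297*(-1/20282) - 27356)*(-216275860 + 1/17) = (1297/20282 - 27356)*(-3676689619/17) = -554833095/20282*(-3676689619/17) = 2039949080664140805/344794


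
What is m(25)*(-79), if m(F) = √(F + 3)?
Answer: -158*√7 ≈ -418.03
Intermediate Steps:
m(F) = √(3 + F)
m(25)*(-79) = √(3 + 25)*(-79) = √28*(-79) = (2*√7)*(-79) = -158*√7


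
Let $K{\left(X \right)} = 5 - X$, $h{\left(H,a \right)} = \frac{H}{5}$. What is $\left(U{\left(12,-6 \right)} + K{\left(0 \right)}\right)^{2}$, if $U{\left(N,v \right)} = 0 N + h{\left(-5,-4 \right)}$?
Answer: $16$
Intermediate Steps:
$h{\left(H,a \right)} = \frac{H}{5}$ ($h{\left(H,a \right)} = H \frac{1}{5} = \frac{H}{5}$)
$U{\left(N,v \right)} = -1$ ($U{\left(N,v \right)} = 0 N + \frac{1}{5} \left(-5\right) = 0 - 1 = -1$)
$\left(U{\left(12,-6 \right)} + K{\left(0 \right)}\right)^{2} = \left(-1 + \left(5 - 0\right)\right)^{2} = \left(-1 + \left(5 + 0\right)\right)^{2} = \left(-1 + 5\right)^{2} = 4^{2} = 16$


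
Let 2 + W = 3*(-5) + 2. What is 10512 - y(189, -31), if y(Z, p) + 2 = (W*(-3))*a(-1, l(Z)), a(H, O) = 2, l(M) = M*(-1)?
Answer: 10424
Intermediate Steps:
l(M) = -M
W = -15 (W = -2 + (3*(-5) + 2) = -2 + (-15 + 2) = -2 - 13 = -15)
y(Z, p) = 88 (y(Z, p) = -2 - 15*(-3)*2 = -2 + 45*2 = -2 + 90 = 88)
10512 - y(189, -31) = 10512 - 1*88 = 10512 - 88 = 10424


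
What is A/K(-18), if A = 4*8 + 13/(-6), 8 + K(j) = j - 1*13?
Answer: -179/234 ≈ -0.76496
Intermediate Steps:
K(j) = -21 + j (K(j) = -8 + (j - 1*13) = -8 + (j - 13) = -8 + (-13 + j) = -21 + j)
A = 179/6 (A = 32 + 13*(-⅙) = 32 - 13/6 = 179/6 ≈ 29.833)
A/K(-18) = 179/(6*(-21 - 18)) = (179/6)/(-39) = (179/6)*(-1/39) = -179/234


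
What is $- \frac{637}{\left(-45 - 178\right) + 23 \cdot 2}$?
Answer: $\frac{637}{177} \approx 3.5989$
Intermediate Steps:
$- \frac{637}{\left(-45 - 178\right) + 23 \cdot 2} = - \frac{637}{-223 + 46} = - \frac{637}{-177} = \left(-637\right) \left(- \frac{1}{177}\right) = \frac{637}{177}$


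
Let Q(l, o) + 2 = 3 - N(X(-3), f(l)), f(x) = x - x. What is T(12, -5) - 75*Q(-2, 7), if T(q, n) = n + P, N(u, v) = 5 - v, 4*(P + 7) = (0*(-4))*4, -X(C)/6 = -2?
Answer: 288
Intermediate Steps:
X(C) = 12 (X(C) = -6*(-2) = 12)
P = -7 (P = -7 + ((0*(-4))*4)/4 = -7 + (0*4)/4 = -7 + (¼)*0 = -7 + 0 = -7)
f(x) = 0
T(q, n) = -7 + n (T(q, n) = n - 7 = -7 + n)
Q(l, o) = -4 (Q(l, o) = -2 + (3 - (5 - 1*0)) = -2 + (3 - (5 + 0)) = -2 + (3 - 1*5) = -2 + (3 - 5) = -2 - 2 = -4)
T(12, -5) - 75*Q(-2, 7) = (-7 - 5) - 75*(-4) = -12 + 300 = 288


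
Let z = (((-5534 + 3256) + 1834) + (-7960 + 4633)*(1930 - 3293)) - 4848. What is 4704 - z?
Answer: -4524705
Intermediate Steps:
z = 4529409 (z = ((-2278 + 1834) - 3327*(-1363)) - 4848 = (-444 + 4534701) - 4848 = 4534257 - 4848 = 4529409)
4704 - z = 4704 - 1*4529409 = 4704 - 4529409 = -4524705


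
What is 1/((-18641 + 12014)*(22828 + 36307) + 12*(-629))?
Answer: -1/391895193 ≈ -2.5517e-9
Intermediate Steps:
1/((-18641 + 12014)*(22828 + 36307) + 12*(-629)) = 1/(-6627*59135 - 7548) = 1/(-391887645 - 7548) = 1/(-391895193) = -1/391895193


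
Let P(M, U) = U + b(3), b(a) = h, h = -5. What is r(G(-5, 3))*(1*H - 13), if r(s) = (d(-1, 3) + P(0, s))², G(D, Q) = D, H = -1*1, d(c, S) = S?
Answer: -686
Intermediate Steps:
b(a) = -5
H = -1
P(M, U) = -5 + U (P(M, U) = U - 5 = -5 + U)
r(s) = (-2 + s)² (r(s) = (3 + (-5 + s))² = (-2 + s)²)
r(G(-5, 3))*(1*H - 13) = (-2 - 5)²*(1*(-1) - 13) = (-7)²*(-1 - 13) = 49*(-14) = -686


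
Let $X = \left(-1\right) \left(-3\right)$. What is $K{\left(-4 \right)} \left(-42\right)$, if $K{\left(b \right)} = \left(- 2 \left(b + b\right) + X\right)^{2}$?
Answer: $-15162$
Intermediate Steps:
$X = 3$
$K{\left(b \right)} = \left(3 - 4 b\right)^{2}$ ($K{\left(b \right)} = \left(- 2 \left(b + b\right) + 3\right)^{2} = \left(- 2 \cdot 2 b + 3\right)^{2} = \left(- 4 b + 3\right)^{2} = \left(3 - 4 b\right)^{2}$)
$K{\left(-4 \right)} \left(-42\right) = \left(-3 + 4 \left(-4\right)\right)^{2} \left(-42\right) = \left(-3 - 16\right)^{2} \left(-42\right) = \left(-19\right)^{2} \left(-42\right) = 361 \left(-42\right) = -15162$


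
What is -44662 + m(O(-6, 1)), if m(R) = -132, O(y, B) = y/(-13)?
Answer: -44794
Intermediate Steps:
O(y, B) = -y/13 (O(y, B) = y*(-1/13) = -y/13)
-44662 + m(O(-6, 1)) = -44662 - 132 = -44794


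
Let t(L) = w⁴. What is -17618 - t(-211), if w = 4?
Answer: -17874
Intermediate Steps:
t(L) = 256 (t(L) = 4⁴ = 256)
-17618 - t(-211) = -17618 - 1*256 = -17618 - 256 = -17874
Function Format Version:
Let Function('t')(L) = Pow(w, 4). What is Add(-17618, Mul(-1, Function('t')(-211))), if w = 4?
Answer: -17874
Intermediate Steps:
Function('t')(L) = 256 (Function('t')(L) = Pow(4, 4) = 256)
Add(-17618, Mul(-1, Function('t')(-211))) = Add(-17618, Mul(-1, 256)) = Add(-17618, -256) = -17874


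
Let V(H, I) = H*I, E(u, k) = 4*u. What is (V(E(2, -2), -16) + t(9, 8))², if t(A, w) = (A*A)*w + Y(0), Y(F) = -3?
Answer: 267289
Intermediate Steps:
t(A, w) = -3 + w*A² (t(A, w) = (A*A)*w - 3 = A²*w - 3 = w*A² - 3 = -3 + w*A²)
(V(E(2, -2), -16) + t(9, 8))² = ((4*2)*(-16) + (-3 + 8*9²))² = (8*(-16) + (-3 + 8*81))² = (-128 + (-3 + 648))² = (-128 + 645)² = 517² = 267289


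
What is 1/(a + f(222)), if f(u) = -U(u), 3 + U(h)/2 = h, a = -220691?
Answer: -1/221129 ≈ -4.5222e-6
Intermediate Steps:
U(h) = -6 + 2*h
f(u) = 6 - 2*u (f(u) = -(-6 + 2*u) = 6 - 2*u)
1/(a + f(222)) = 1/(-220691 + (6 - 2*222)) = 1/(-220691 + (6 - 444)) = 1/(-220691 - 438) = 1/(-221129) = -1/221129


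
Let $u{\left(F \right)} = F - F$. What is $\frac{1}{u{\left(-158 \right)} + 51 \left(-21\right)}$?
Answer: $- \frac{1}{1071} \approx -0.00093371$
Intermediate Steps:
$u{\left(F \right)} = 0$
$\frac{1}{u{\left(-158 \right)} + 51 \left(-21\right)} = \frac{1}{0 + 51 \left(-21\right)} = \frac{1}{0 - 1071} = \frac{1}{-1071} = - \frac{1}{1071}$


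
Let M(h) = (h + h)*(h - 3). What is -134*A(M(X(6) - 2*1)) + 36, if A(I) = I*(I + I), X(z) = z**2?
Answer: -1190901916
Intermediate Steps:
M(h) = 2*h*(-3 + h) (M(h) = (2*h)*(-3 + h) = 2*h*(-3 + h))
A(I) = 2*I**2 (A(I) = I*(2*I) = 2*I**2)
-134*A(M(X(6) - 2*1)) + 36 = -268*(2*(6**2 - 2*1)*(-3 + (6**2 - 2*1)))**2 + 36 = -268*(2*(36 - 2)*(-3 + (36 - 2)))**2 + 36 = -268*(2*34*(-3 + 34))**2 + 36 = -268*(2*34*31)**2 + 36 = -268*2108**2 + 36 = -268*4443664 + 36 = -134*8887328 + 36 = -1190901952 + 36 = -1190901916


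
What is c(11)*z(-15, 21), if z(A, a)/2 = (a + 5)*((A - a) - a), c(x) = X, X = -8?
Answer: 23712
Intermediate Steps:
c(x) = -8
z(A, a) = 2*(5 + a)*(A - 2*a) (z(A, a) = 2*((a + 5)*((A - a) - a)) = 2*((5 + a)*(A - 2*a)) = 2*(5 + a)*(A - 2*a))
c(11)*z(-15, 21) = -8*(-20*21 - 4*21**2 + 10*(-15) + 2*(-15)*21) = -8*(-420 - 4*441 - 150 - 630) = -8*(-420 - 1764 - 150 - 630) = -8*(-2964) = 23712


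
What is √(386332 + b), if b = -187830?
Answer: √198502 ≈ 445.54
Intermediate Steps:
√(386332 + b) = √(386332 - 187830) = √198502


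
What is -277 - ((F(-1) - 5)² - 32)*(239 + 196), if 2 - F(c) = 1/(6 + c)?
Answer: 45943/5 ≈ 9188.6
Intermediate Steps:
F(c) = 2 - 1/(6 + c)
-277 - ((F(-1) - 5)² - 32)*(239 + 196) = -277 - (((11 + 2*(-1))/(6 - 1) - 5)² - 32)*(239 + 196) = -277 - (((11 - 2)/5 - 5)² - 32)*435 = -277 - (((⅕)*9 - 5)² - 32)*435 = -277 - ((9/5 - 5)² - 32)*435 = -277 - ((-16/5)² - 32)*435 = -277 - (256/25 - 32)*435 = -277 - (-544)*435/25 = -277 - 1*(-47328/5) = -277 + 47328/5 = 45943/5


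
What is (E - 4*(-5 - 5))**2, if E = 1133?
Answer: 1375929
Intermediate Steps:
(E - 4*(-5 - 5))**2 = (1133 - 4*(-5 - 5))**2 = (1133 - 4*(-10))**2 = (1133 + 40)**2 = 1173**2 = 1375929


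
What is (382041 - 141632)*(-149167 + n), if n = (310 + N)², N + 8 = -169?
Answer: -31608494502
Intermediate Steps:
N = -177 (N = -8 - 169 = -177)
n = 17689 (n = (310 - 177)² = 133² = 17689)
(382041 - 141632)*(-149167 + n) = (382041 - 141632)*(-149167 + 17689) = 240409*(-131478) = -31608494502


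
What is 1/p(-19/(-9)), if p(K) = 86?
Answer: 1/86 ≈ 0.011628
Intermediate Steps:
1/p(-19/(-9)) = 1/86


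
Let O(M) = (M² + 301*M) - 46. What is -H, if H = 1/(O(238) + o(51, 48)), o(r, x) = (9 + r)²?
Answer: -1/131836 ≈ -7.5852e-6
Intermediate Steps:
O(M) = -46 + M² + 301*M
H = 1/131836 (H = 1/((-46 + 238² + 301*238) + (9 + 51)²) = 1/((-46 + 56644 + 71638) + 60²) = 1/(128236 + 3600) = 1/131836 ≈ 7.5852e-6)
-H = -1*1/131836 = -1/131836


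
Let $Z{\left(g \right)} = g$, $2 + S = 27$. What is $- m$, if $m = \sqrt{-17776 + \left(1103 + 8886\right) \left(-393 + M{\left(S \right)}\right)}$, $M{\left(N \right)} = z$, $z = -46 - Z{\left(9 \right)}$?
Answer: $- 4 i \sqrt{280803} \approx - 2119.6 i$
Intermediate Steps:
$S = 25$ ($S = -2 + 27 = 25$)
$z = -55$ ($z = -46 - 9 = -55$)
$M{\left(N \right)} = -55$
$m = 4 i \sqrt{280803}$ ($m = \sqrt{-17776 + \left(1103 + 8886\right) \left(-393 - 55\right)} = \sqrt{-17776 + 9989 \left(-448\right)} = \sqrt{-17776 - 4475072} = \sqrt{-4492848} = 4 i \sqrt{280803} \approx 2119.6 i$)
$- m = - 4 i \sqrt{280803}$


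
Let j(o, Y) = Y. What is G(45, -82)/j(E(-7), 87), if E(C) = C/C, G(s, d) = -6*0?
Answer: 0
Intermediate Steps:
G(s, d) = 0
E(C) = 1
G(45, -82)/j(E(-7), 87) = 0/87 = 0*(1/87) = 0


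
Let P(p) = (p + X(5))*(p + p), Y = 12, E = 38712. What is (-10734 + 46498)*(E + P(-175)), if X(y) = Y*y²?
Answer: -180179032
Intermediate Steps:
X(y) = 12*y²
P(p) = 2*p*(300 + p) (P(p) = (p + 12*5²)*(p + p) = (p + 12*25)*(2*p) = (p + 300)*(2*p) = (300 + p)*(2*p) = 2*p*(300 + p))
(-10734 + 46498)*(E + P(-175)) = (-10734 + 46498)*(38712 + 2*(-175)*(300 - 175)) = 35764*(38712 + 2*(-175)*125) = 35764*(38712 - 43750) = 35764*(-5038) = -180179032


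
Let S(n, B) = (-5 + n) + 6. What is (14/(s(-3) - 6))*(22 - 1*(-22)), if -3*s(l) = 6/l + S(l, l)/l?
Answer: -2772/25 ≈ -110.88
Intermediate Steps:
S(n, B) = 1 + n
s(l) = -2/l - (1 + l)/(3*l) (s(l) = -(6/l + (1 + l)/l)/3 = -2/l - (1 + l)/(3*l))
(14/(s(-3) - 6))*(22 - 1*(-22)) = (14/((⅓)*(-7 - 1*(-3))/(-3) - 6))*(22 - 1*(-22)) = (14/((⅓)*(-⅓)*(-7 + 3) - 6))*(22 + 22) = (14/((⅓)*(-⅓)*(-4) - 6))*44 = (14/(4/9 - 6))*44 = (14/(-50/9))*44 = (14*(-9/50))*44 = -63/25*44 = -2772/25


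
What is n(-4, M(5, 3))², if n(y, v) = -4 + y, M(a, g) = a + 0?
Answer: 64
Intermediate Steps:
M(a, g) = a
n(-4, M(5, 3))² = (-4 - 4)² = (-8)² = 64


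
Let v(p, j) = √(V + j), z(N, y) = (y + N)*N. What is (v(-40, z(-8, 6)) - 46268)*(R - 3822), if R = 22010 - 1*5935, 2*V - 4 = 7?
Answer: -566921804 + 12253*√86/2 ≈ -5.6686e+8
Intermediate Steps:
V = 11/2 (V = 2 + (½)*7 = 2 + 7/2 = 11/2 ≈ 5.5000)
z(N, y) = N*(N + y) (z(N, y) = (N + y)*N = N*(N + y))
R = 16075 (R = 22010 - 5935 = 16075)
v(p, j) = √(11/2 + j)
(v(-40, z(-8, 6)) - 46268)*(R - 3822) = (√(22 + 4*(-8*(-8 + 6)))/2 - 46268)*(16075 - 3822) = (√(22 + 4*(-8*(-2)))/2 - 46268)*12253 = (√(22 + 4*16)/2 - 46268)*12253 = (√(22 + 64)/2 - 46268)*12253 = (√86/2 - 46268)*12253 = (-46268 + √86/2)*12253 = -566921804 + 12253*√86/2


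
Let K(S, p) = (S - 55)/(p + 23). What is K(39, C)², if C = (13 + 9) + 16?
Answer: 256/3721 ≈ 0.068799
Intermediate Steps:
C = 38 (C = 22 + 16 = 38)
K(S, p) = (-55 + S)/(23 + p)
K(39, C)² = ((-55 + 39)/(23 + 38))² = (-16/61)² = 256/3721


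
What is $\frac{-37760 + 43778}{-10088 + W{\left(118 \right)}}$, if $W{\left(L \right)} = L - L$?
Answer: $- \frac{3009}{5044} \approx -0.59655$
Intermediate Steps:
$W{\left(L \right)} = 0$
$\frac{-37760 + 43778}{-10088 + W{\left(118 \right)}} = \frac{-37760 + 43778}{-10088 + 0} = \frac{6018}{-10088} = 6018 \left(- \frac{1}{10088}\right) = - \frac{3009}{5044}$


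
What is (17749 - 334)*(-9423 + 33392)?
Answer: 417420135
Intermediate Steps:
(17749 - 334)*(-9423 + 33392) = 17415*23969 = 417420135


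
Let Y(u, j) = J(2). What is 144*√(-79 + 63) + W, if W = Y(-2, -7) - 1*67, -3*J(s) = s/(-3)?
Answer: -601/9 + 576*I ≈ -66.778 + 576.0*I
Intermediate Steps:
J(s) = s/9 (J(s) = -s/(3*(-3)) = -s*(-1)/(3*3) = -(-1)*s/9 = s/9)
Y(u, j) = 2/9 (Y(u, j) = (⅑)*2 = 2/9)
W = -601/9 (W = 2/9 - 1*67 = 2/9 - 67 = -601/9 ≈ -66.778)
144*√(-79 + 63) + W = 144*√(-79 + 63) - 601/9 = 144*√(-16) - 601/9 = 144*(4*I) - 601/9 = 576*I - 601/9 = -601/9 + 576*I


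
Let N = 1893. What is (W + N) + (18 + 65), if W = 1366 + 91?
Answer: 3433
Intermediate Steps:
W = 1457
(W + N) + (18 + 65) = (1457 + 1893) + (18 + 65) = 3350 + 83 = 3433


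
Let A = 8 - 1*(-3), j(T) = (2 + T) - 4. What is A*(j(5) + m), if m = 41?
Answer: 484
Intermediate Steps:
j(T) = -2 + T
A = 11 (A = 8 + 3 = 11)
A*(j(5) + m) = 11*((-2 + 5) + 41) = 11*(3 + 41) = 11*44 = 484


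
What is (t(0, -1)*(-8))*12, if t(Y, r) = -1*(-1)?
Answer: -96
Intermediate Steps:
t(Y, r) = 1
(t(0, -1)*(-8))*12 = (1*(-8))*12 = -8*12 = -96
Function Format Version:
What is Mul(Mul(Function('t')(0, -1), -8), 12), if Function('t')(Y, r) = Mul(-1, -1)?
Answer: -96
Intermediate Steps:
Function('t')(Y, r) = 1
Mul(Mul(Function('t')(0, -1), -8), 12) = Mul(Mul(1, -8), 12) = Mul(-8, 12) = -96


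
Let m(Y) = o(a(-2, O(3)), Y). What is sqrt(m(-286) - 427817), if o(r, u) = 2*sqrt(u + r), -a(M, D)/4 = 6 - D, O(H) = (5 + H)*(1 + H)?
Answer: sqrt(-427817 + 2*I*sqrt(182)) ≈ 0.021 + 654.08*I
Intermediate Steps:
O(H) = (1 + H)*(5 + H)
a(M, D) = -24 + 4*D (a(M, D) = -4*(6 - D) = -24 + 4*D)
o(r, u) = 2*sqrt(r + u)
m(Y) = 2*sqrt(104 + Y) (m(Y) = 2*sqrt((-24 + 4*(5 + 3**2 + 6*3)) + Y) = 2*sqrt((-24 + 4*(5 + 9 + 18)) + Y) = 2*sqrt((-24 + 4*32) + Y) = 2*sqrt((-24 + 128) + Y) = 2*sqrt(104 + Y))
sqrt(m(-286) - 427817) = sqrt(2*sqrt(104 - 286) - 427817) = sqrt(2*sqrt(-182) - 427817) = sqrt(2*(I*sqrt(182)) - 427817) = sqrt(2*I*sqrt(182) - 427817) = sqrt(-427817 + 2*I*sqrt(182))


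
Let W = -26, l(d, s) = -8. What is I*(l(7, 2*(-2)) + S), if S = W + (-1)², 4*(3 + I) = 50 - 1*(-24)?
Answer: -1023/2 ≈ -511.50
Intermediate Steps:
I = 31/2 (I = -3 + (50 - 1*(-24))/4 = -3 + (50 + 24)/4 = -3 + (¼)*74 = -3 + 37/2 = 31/2 ≈ 15.500)
S = -25 (S = -26 + (-1)² = -26 + 1 = -25)
I*(l(7, 2*(-2)) + S) = 31*(-8 - 25)/2 = (31/2)*(-33) = -1023/2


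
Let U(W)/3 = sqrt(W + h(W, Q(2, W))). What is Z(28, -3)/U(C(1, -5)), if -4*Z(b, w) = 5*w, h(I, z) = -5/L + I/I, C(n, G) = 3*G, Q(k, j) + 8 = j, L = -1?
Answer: -5*I/12 ≈ -0.41667*I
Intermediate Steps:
Q(k, j) = -8 + j
h(I, z) = 6 (h(I, z) = -5/(-1) + I/I = -5*(-1) + 1 = 5 + 1 = 6)
Z(b, w) = -5*w/4
U(W) = 3*sqrt(6 + W) (U(W) = 3*sqrt(W + 6) = 3*sqrt(6 + W))
Z(28, -3)/U(C(1, -5)) = (-5/4*(-3))/((3*sqrt(6 + 3*(-5)))) = 15/(4*((3*sqrt(6 - 15)))) = 15/(4*((3*sqrt(-9)))) = 15/(4*((3*(3*I)))) = 15/(4*((9*I))) = 15*(-I/9)/4 = -5*I/12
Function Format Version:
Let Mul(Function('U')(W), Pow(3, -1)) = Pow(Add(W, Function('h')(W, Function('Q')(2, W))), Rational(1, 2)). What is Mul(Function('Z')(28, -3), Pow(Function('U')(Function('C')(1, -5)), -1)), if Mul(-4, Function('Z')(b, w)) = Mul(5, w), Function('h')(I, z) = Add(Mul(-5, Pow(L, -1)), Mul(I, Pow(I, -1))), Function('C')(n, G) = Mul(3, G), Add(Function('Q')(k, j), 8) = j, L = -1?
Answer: Mul(Rational(-5, 12), I) ≈ Mul(-0.41667, I)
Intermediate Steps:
Function('Q')(k, j) = Add(-8, j)
Function('h')(I, z) = 6 (Function('h')(I, z) = Add(Mul(-5, Pow(-1, -1)), Mul(I, Pow(I, -1))) = Add(Mul(-5, -1), 1) = Add(5, 1) = 6)
Function('Z')(b, w) = Mul(Rational(-5, 4), w) (Function('Z')(b, w) = Mul(Rational(-1, 4), Mul(5, w)) = Mul(Rational(-5, 4), w))
Function('U')(W) = Mul(3, Pow(Add(6, W), Rational(1, 2))) (Function('U')(W) = Mul(3, Pow(Add(W, 6), Rational(1, 2))) = Mul(3, Pow(Add(6, W), Rational(1, 2))))
Mul(Function('Z')(28, -3), Pow(Function('U')(Function('C')(1, -5)), -1)) = Mul(Mul(Rational(-5, 4), -3), Pow(Mul(3, Pow(Add(6, Mul(3, -5)), Rational(1, 2))), -1)) = Mul(Rational(15, 4), Pow(Mul(3, Pow(Add(6, -15), Rational(1, 2))), -1)) = Mul(Rational(15, 4), Pow(Mul(3, Pow(-9, Rational(1, 2))), -1)) = Mul(Rational(15, 4), Pow(Mul(3, Mul(3, I)), -1)) = Mul(Rational(15, 4), Pow(Mul(9, I), -1)) = Mul(Rational(15, 4), Mul(Rational(-1, 9), I)) = Mul(Rational(-5, 12), I)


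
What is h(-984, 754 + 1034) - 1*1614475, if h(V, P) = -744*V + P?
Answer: -880591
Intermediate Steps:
h(V, P) = P - 744*V
h(-984, 754 + 1034) - 1*1614475 = ((754 + 1034) - 744*(-984)) - 1*1614475 = (1788 + 732096) - 1614475 = 733884 - 1614475 = -880591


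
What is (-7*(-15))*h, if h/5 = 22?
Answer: 11550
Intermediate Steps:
h = 110 (h = 5*22 = 110)
(-7*(-15))*h = -7*(-15)*110 = 105*110 = 11550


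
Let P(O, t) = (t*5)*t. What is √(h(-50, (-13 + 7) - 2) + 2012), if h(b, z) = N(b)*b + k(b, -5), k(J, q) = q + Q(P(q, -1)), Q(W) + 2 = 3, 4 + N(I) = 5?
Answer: √1958 ≈ 44.249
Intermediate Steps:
N(I) = 1 (N(I) = -4 + 5 = 1)
P(O, t) = 5*t² (P(O, t) = (5*t)*t = 5*t²)
Q(W) = 1 (Q(W) = -2 + 3 = 1)
k(J, q) = 1 + q (k(J, q) = q + 1 = 1 + q)
h(b, z) = -4 + b (h(b, z) = 1*b + (1 - 5) = b - 4 = -4 + b)
√(h(-50, (-13 + 7) - 2) + 2012) = √((-4 - 50) + 2012) = √(-54 + 2012) = √1958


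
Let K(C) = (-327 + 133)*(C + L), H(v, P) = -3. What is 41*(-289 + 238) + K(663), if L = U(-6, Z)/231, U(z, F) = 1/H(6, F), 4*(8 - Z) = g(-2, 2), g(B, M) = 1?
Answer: -90583915/693 ≈ -1.3071e+5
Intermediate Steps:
Z = 31/4 (Z = 8 - ¼*1 = 8 - ¼ = 31/4 ≈ 7.7500)
U(z, F) = -⅓ (U(z, F) = 1/(-3) = -⅓)
L = -1/693 (L = -⅓/231 = -⅓*1/231 = -1/693 ≈ -0.0014430)
K(C) = 194/693 - 194*C (K(C) = (-327 + 133)*(C - 1/693) = -194*(-1/693 + C) = 194/693 - 194*C)
41*(-289 + 238) + K(663) = 41*(-289 + 238) + (194/693 - 194*663) = 41*(-51) + (194/693 - 128622) = -2091 - 89134852/693 = -90583915/693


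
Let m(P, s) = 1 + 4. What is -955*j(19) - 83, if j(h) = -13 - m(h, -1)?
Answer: 17107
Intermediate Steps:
m(P, s) = 5
j(h) = -18 (j(h) = -13 - 1*5 = -13 - 5 = -18)
-955*j(19) - 83 = -955*(-18) - 83 = 17190 - 83 = 17107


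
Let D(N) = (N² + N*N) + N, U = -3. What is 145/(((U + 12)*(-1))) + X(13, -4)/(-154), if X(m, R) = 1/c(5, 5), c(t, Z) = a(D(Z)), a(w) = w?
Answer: -1228159/76230 ≈ -16.111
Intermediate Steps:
D(N) = N + 2*N² (D(N) = (N² + N²) + N = 2*N² + N = N + 2*N²)
c(t, Z) = Z*(1 + 2*Z)
X(m, R) = 1/55 (X(m, R) = 1/(5*(1 + 2*5)) = 1/(5*(1 + 10)) = 1/(5*11) = 1/55)
145/(((U + 12)*(-1))) + X(13, -4)/(-154) = 145/(((-3 + 12)*(-1))) + (1/55)/(-154) = 145/((9*(-1))) + (1/55)*(-1/154) = 145/(-9) - 1/8470 = 145*(-⅑) - 1/8470 = -145/9 - 1/8470 = -1228159/76230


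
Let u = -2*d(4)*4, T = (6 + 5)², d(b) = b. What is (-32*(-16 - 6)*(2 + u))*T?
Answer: -2555520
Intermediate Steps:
T = 121 (T = 11² = 121)
u = -32 (u = -2*4*4 = -8*4 = -32)
(-32*(-16 - 6)*(2 + u))*T = -32*(-16 - 6)*(2 - 32)*121 = -(-704)*(-30)*121 = -32*660*121 = -21120*121 = -2555520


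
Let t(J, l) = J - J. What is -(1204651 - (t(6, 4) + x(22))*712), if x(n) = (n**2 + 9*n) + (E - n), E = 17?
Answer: -722627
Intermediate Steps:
t(J, l) = 0
x(n) = 17 + n**2 + 8*n (x(n) = (n**2 + 9*n) + (17 - n) = 17 + n**2 + 8*n)
-(1204651 - (t(6, 4) + x(22))*712) = -(1204651 - (0 + (17 + 22**2 + 8*22))*712) = -(1204651 - (0 + (17 + 484 + 176))*712) = -(1204651 - (0 + 677)*712) = -(1204651 - 677*712) = -(1204651 - 1*482024) = -(1204651 - 482024) = -1*722627 = -722627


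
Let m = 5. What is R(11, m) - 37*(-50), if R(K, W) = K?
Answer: 1861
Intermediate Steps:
R(11, m) - 37*(-50) = 11 - 37*(-50) = 11 + 1850 = 1861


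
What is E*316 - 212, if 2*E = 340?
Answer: 53508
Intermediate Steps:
E = 170 (E = (½)*340 = 170)
E*316 - 212 = 170*316 - 212 = 53720 - 212 = 53508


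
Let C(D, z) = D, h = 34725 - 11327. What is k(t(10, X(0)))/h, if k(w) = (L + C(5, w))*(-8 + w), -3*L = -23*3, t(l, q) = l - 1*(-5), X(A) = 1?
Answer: 98/11699 ≈ 0.0083768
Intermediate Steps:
h = 23398
t(l, q) = 5 + l (t(l, q) = l + 5 = 5 + l)
L = 23 (L = -(-23)*3/3 = -⅓*(-69) = 23)
k(w) = -224 + 28*w (k(w) = (23 + 5)*(-8 + w) = 28*(-8 + w) = -224 + 28*w)
k(t(10, X(0)))/h = (-224 + 28*(5 + 10))/23398 = (-224 + 28*15)*(1/23398) = (-224 + 420)*(1/23398) = 196*(1/23398) = 98/11699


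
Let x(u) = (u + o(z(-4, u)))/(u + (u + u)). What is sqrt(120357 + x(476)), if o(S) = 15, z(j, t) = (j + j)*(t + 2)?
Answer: sqrt(61357692459)/714 ≈ 346.93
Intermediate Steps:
z(j, t) = 2*j*(2 + t) (z(j, t) = (2*j)*(2 + t) = 2*j*(2 + t))
x(u) = (15 + u)/(3*u) (x(u) = (u + 15)/(u + (u + u)) = (15 + u)/(u + 2*u) = (15 + u)/((3*u)) = (15 + u)*(1/(3*u)) = (15 + u)/(3*u))
sqrt(120357 + x(476)) = sqrt(120357 + (1/3)*(15 + 476)/476) = sqrt(120357 + (1/3)*(1/476)*491) = sqrt(120357 + 491/1428) = sqrt(171870287/1428) = sqrt(61357692459)/714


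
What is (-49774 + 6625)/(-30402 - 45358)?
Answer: 43149/75760 ≈ 0.56955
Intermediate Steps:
(-49774 + 6625)/(-30402 - 45358) = -43149/(-75760) = -43149*(-1/75760) = 43149/75760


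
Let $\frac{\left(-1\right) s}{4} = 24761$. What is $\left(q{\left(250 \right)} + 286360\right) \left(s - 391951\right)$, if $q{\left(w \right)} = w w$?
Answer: $-171288515700$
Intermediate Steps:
$s = -99044$ ($s = \left(-4\right) 24761 = -99044$)
$q{\left(w \right)} = w^{2}$
$\left(q{\left(250 \right)} + 286360\right) \left(s - 391951\right) = \left(250^{2} + 286360\right) \left(-99044 - 391951\right) = \left(62500 + 286360\right) \left(-490995\right) = 348860 \left(-490995\right) = -171288515700$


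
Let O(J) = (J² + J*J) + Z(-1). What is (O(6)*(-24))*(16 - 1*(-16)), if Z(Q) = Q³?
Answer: -54528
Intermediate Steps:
O(J) = -1 + 2*J² (O(J) = (J² + J*J) + (-1)³ = (J² + J²) - 1 = 2*J² - 1 = -1 + 2*J²)
(O(6)*(-24))*(16 - 1*(-16)) = ((-1 + 2*6²)*(-24))*(16 - 1*(-16)) = ((-1 + 2*36)*(-24))*(16 + 16) = ((-1 + 72)*(-24))*32 = (71*(-24))*32 = -1704*32 = -54528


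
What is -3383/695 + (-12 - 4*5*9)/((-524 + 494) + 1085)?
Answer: -740501/146645 ≈ -5.0496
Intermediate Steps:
-3383/695 + (-12 - 4*5*9)/((-524 + 494) + 1085) = -3383*1/695 + (-12 - 20*9)/(-30 + 1085) = -3383/695 + (-12 - 180)/1055 = -3383/695 - 192*1/1055 = -3383/695 - 192/1055 = -740501/146645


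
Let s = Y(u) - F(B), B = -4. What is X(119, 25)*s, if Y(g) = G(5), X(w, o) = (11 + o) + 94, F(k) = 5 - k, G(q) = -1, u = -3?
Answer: -1300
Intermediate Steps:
X(w, o) = 105 + o
Y(g) = -1
s = -10 (s = -1 - (5 - 1*(-4)) = -1 - (5 + 4) = -1 - 1*9 = -1 - 9 = -10)
X(119, 25)*s = (105 + 25)*(-10) = 130*(-10) = -1300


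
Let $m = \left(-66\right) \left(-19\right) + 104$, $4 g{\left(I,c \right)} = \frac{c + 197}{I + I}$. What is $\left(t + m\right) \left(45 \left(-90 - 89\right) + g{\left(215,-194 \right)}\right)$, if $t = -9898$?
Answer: $\frac{5915912919}{86} \approx 6.879 \cdot 10^{7}$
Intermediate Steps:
$g{\left(I,c \right)} = \frac{197 + c}{8 I}$ ($g{\left(I,c \right)} = \frac{\left(c + 197\right) \frac{1}{I + I}}{4} = \frac{\left(197 + c\right) \frac{1}{2 I}}{4} = \frac{\frac{1}{2} \frac{1}{I} \left(197 + c\right)}{4} = \frac{197 + c}{8 I}$)
$m = 1358$ ($m = 1254 + 104 = 1358$)
$\left(t + m\right) \left(45 \left(-90 - 89\right) + g{\left(215,-194 \right)}\right) = \left(-9898 + 1358\right) \left(45 \left(-90 - 89\right) + \frac{197 - 194}{8 \cdot 215}\right) = - 8540 \left(45 \left(-179\right) + \frac{1}{8} \cdot \frac{1}{215} \cdot 3\right) = - 8540 \left(-8055 + \frac{3}{1720}\right) = \left(-8540\right) \left(- \frac{13854597}{1720}\right) = \frac{5915912919}{86}$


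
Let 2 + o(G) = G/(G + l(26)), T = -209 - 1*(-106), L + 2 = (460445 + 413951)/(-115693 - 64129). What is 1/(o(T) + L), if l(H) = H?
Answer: -6923147/52096001 ≈ -0.13289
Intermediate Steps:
L = -617020/89911 (L = -2 + (460445 + 413951)/(-115693 - 64129) = -2 + 874396/(-179822) = -2 + 874396*(-1/179822) = -2 - 437198/89911 = -617020/89911 ≈ -6.8626)
T = -103 (T = -209 + 106 = -103)
o(G) = -2 + G/(26 + G) (o(G) = -2 + G/(G + 26) = -2 + G/(26 + G))
1/(o(T) + L) = 1/((-52 - 1*(-103))/(26 - 103) - 617020/89911) = 1/((-52 + 103)/(-77) - 617020/89911) = 1/(-1/77*51 - 617020/89911) = 1/(-51/77 - 617020/89911) = 1/(-52096001/6923147) = -6923147/52096001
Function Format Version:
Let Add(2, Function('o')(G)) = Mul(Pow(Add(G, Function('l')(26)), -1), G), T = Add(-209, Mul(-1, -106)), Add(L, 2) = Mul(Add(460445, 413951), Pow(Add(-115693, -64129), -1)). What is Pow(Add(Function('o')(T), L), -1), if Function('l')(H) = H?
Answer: Rational(-6923147, 52096001) ≈ -0.13289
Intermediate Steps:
L = Rational(-617020, 89911) (L = Add(-2, Mul(Add(460445, 413951), Pow(Add(-115693, -64129), -1))) = Add(-2, Mul(874396, Pow(-179822, -1))) = Add(-2, Mul(874396, Rational(-1, 179822))) = Add(-2, Rational(-437198, 89911)) = Rational(-617020, 89911) ≈ -6.8626)
T = -103 (T = Add(-209, 106) = -103)
Function('o')(G) = Add(-2, Mul(G, Pow(Add(26, G), -1))) (Function('o')(G) = Add(-2, Mul(Pow(Add(G, 26), -1), G)) = Add(-2, Mul(Pow(Add(26, G), -1), G)) = Add(-2, Mul(G, Pow(Add(26, G), -1))))
Pow(Add(Function('o')(T), L), -1) = Pow(Add(Mul(Pow(Add(26, -103), -1), Add(-52, Mul(-1, -103))), Rational(-617020, 89911)), -1) = Pow(Add(Mul(Pow(-77, -1), Add(-52, 103)), Rational(-617020, 89911)), -1) = Pow(Add(Mul(Rational(-1, 77), 51), Rational(-617020, 89911)), -1) = Pow(Add(Rational(-51, 77), Rational(-617020, 89911)), -1) = Pow(Rational(-52096001, 6923147), -1) = Rational(-6923147, 52096001)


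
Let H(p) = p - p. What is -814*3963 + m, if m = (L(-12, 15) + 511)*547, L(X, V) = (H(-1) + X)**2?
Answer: -2867597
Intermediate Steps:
H(p) = 0
L(X, V) = X**2 (L(X, V) = (0 + X)**2 = X**2)
m = 358285 (m = ((-12)**2 + 511)*547 = (144 + 511)*547 = 655*547 = 358285)
-814*3963 + m = -814*3963 + 358285 = -3225882 + 358285 = -2867597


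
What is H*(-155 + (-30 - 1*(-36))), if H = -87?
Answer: 12963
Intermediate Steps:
H*(-155 + (-30 - 1*(-36))) = -87*(-155 + (-30 - 1*(-36))) = -87*(-155 + (-30 + 36)) = -87*(-155 + 6) = -87*(-149) = 12963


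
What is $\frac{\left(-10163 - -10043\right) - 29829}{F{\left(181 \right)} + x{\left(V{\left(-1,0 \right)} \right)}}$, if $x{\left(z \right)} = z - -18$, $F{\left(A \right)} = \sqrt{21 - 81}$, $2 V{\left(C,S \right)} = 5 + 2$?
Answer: $- \frac{2575614}{2089} + \frac{239592 i \sqrt{15}}{2089} \approx -1232.9 + 444.2 i$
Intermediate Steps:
$V{\left(C,S \right)} = \frac{7}{2}$ ($V{\left(C,S \right)} = \frac{5 + 2}{2} = \frac{1}{2} \cdot 7 = \frac{7}{2}$)
$F{\left(A \right)} = 2 i \sqrt{15}$ ($F{\left(A \right)} = \sqrt{-60} = 2 i \sqrt{15}$)
$x{\left(z \right)} = 18 + z$ ($x{\left(z \right)} = z + 18 = 18 + z$)
$\frac{\left(-10163 - -10043\right) - 29829}{F{\left(181 \right)} + x{\left(V{\left(-1,0 \right)} \right)}} = \frac{\left(-10163 - -10043\right) - 29829}{2 i \sqrt{15} + \left(18 + \frac{7}{2}\right)} = \frac{\left(-10163 + 10043\right) - 29829}{2 i \sqrt{15} + \frac{43}{2}} = \frac{-120 - 29829}{\frac{43}{2} + 2 i \sqrt{15}} = - \frac{29949}{\frac{43}{2} + 2 i \sqrt{15}}$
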